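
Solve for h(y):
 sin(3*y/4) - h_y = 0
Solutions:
 h(y) = C1 - 4*cos(3*y/4)/3


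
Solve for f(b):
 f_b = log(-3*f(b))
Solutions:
 -Integral(1/(log(-_y) + log(3)), (_y, f(b))) = C1 - b


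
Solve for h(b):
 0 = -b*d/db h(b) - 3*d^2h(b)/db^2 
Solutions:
 h(b) = C1 + C2*erf(sqrt(6)*b/6)


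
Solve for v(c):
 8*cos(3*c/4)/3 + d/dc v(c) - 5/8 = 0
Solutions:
 v(c) = C1 + 5*c/8 - 32*sin(3*c/4)/9


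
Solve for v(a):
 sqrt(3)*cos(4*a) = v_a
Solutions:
 v(a) = C1 + sqrt(3)*sin(4*a)/4


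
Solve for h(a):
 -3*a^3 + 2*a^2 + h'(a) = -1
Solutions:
 h(a) = C1 + 3*a^4/4 - 2*a^3/3 - a


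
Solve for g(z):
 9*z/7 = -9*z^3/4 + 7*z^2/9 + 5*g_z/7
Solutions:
 g(z) = C1 + 63*z^4/80 - 49*z^3/135 + 9*z^2/10


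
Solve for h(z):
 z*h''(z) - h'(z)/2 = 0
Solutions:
 h(z) = C1 + C2*z^(3/2)


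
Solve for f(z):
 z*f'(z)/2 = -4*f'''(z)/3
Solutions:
 f(z) = C1 + Integral(C2*airyai(-3^(1/3)*z/2) + C3*airybi(-3^(1/3)*z/2), z)


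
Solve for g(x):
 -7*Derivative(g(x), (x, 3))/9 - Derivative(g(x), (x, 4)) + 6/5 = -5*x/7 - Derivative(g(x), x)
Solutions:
 g(x) = C1 + C2*exp(-x*(98*2^(1/3)/(81*sqrt(54933) + 18997)^(1/3) + 28 + 2^(2/3)*(81*sqrt(54933) + 18997)^(1/3))/108)*sin(2^(1/3)*sqrt(3)*x*(-2^(1/3)*(81*sqrt(54933) + 18997)^(1/3) + 98/(81*sqrt(54933) + 18997)^(1/3))/108) + C3*exp(-x*(98*2^(1/3)/(81*sqrt(54933) + 18997)^(1/3) + 28 + 2^(2/3)*(81*sqrt(54933) + 18997)^(1/3))/108)*cos(2^(1/3)*sqrt(3)*x*(-2^(1/3)*(81*sqrt(54933) + 18997)^(1/3) + 98/(81*sqrt(54933) + 18997)^(1/3))/108) + C4*exp(x*(-14 + 98*2^(1/3)/(81*sqrt(54933) + 18997)^(1/3) + 2^(2/3)*(81*sqrt(54933) + 18997)^(1/3))/54) - 5*x^2/14 - 6*x/5


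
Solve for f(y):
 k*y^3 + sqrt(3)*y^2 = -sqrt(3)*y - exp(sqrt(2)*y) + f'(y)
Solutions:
 f(y) = C1 + k*y^4/4 + sqrt(3)*y^3/3 + sqrt(3)*y^2/2 + sqrt(2)*exp(sqrt(2)*y)/2


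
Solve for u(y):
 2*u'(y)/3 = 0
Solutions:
 u(y) = C1


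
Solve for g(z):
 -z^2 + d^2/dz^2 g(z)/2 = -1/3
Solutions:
 g(z) = C1 + C2*z + z^4/6 - z^2/3


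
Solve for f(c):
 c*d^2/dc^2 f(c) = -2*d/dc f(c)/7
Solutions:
 f(c) = C1 + C2*c^(5/7)


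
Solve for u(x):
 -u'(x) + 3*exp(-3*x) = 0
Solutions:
 u(x) = C1 - exp(-3*x)


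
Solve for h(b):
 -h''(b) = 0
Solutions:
 h(b) = C1 + C2*b


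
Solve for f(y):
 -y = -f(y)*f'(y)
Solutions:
 f(y) = -sqrt(C1 + y^2)
 f(y) = sqrt(C1 + y^2)


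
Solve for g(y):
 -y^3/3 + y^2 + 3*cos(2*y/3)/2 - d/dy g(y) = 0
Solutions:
 g(y) = C1 - y^4/12 + y^3/3 + 9*sin(2*y/3)/4


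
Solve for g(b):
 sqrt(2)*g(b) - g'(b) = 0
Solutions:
 g(b) = C1*exp(sqrt(2)*b)


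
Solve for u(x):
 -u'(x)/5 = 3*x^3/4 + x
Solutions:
 u(x) = C1 - 15*x^4/16 - 5*x^2/2


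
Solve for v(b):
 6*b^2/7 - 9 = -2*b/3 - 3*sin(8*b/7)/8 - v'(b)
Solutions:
 v(b) = C1 - 2*b^3/7 - b^2/3 + 9*b + 21*cos(8*b/7)/64


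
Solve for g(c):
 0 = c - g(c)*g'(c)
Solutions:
 g(c) = -sqrt(C1 + c^2)
 g(c) = sqrt(C1 + c^2)


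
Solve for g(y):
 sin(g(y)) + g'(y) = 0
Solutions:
 g(y) = -acos((-C1 - exp(2*y))/(C1 - exp(2*y))) + 2*pi
 g(y) = acos((-C1 - exp(2*y))/(C1 - exp(2*y)))


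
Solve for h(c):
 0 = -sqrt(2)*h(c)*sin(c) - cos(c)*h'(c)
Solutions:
 h(c) = C1*cos(c)^(sqrt(2))


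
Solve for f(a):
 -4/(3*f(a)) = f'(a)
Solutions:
 f(a) = -sqrt(C1 - 24*a)/3
 f(a) = sqrt(C1 - 24*a)/3


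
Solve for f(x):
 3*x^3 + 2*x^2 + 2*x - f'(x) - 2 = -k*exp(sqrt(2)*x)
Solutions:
 f(x) = C1 + sqrt(2)*k*exp(sqrt(2)*x)/2 + 3*x^4/4 + 2*x^3/3 + x^2 - 2*x


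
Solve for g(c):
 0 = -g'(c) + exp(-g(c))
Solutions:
 g(c) = log(C1 + c)


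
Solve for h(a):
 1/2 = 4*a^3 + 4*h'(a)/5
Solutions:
 h(a) = C1 - 5*a^4/4 + 5*a/8


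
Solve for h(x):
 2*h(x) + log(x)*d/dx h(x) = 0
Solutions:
 h(x) = C1*exp(-2*li(x))


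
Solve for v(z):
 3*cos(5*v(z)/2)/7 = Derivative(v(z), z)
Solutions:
 -3*z/7 - log(sin(5*v(z)/2) - 1)/5 + log(sin(5*v(z)/2) + 1)/5 = C1


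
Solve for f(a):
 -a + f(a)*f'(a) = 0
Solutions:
 f(a) = -sqrt(C1 + a^2)
 f(a) = sqrt(C1 + a^2)


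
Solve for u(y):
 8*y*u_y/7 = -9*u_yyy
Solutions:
 u(y) = C1 + Integral(C2*airyai(-2*147^(1/3)*y/21) + C3*airybi(-2*147^(1/3)*y/21), y)


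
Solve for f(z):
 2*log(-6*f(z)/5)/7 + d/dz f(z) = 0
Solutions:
 7*Integral(1/(log(-_y) - log(5) + log(6)), (_y, f(z)))/2 = C1 - z


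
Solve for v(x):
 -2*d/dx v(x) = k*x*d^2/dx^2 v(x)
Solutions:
 v(x) = C1 + x^(((re(k) - 2)*re(k) + im(k)^2)/(re(k)^2 + im(k)^2))*(C2*sin(2*log(x)*Abs(im(k))/(re(k)^2 + im(k)^2)) + C3*cos(2*log(x)*im(k)/(re(k)^2 + im(k)^2)))


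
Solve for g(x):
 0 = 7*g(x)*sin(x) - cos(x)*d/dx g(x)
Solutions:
 g(x) = C1/cos(x)^7


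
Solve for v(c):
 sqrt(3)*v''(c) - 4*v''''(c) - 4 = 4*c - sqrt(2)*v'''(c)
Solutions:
 v(c) = C1 + C2*c + C3*exp(sqrt(2)*c*(1 - sqrt(1 + 8*sqrt(3)))/8) + C4*exp(sqrt(2)*c*(1 + sqrt(1 + 8*sqrt(3)))/8) + 2*sqrt(3)*c^3/9 + 2*c^2*(-sqrt(2) + sqrt(3))/3


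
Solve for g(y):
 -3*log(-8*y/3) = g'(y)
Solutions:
 g(y) = C1 - 3*y*log(-y) + 3*y*(-3*log(2) + 1 + log(3))


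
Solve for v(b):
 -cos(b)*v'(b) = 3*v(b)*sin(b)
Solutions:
 v(b) = C1*cos(b)^3


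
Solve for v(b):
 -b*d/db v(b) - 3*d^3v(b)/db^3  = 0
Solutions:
 v(b) = C1 + Integral(C2*airyai(-3^(2/3)*b/3) + C3*airybi(-3^(2/3)*b/3), b)


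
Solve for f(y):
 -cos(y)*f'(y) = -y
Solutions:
 f(y) = C1 + Integral(y/cos(y), y)


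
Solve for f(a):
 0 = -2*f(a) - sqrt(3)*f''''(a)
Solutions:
 f(a) = (C1*sin(2^(3/4)*3^(7/8)*a/6) + C2*cos(2^(3/4)*3^(7/8)*a/6))*exp(-2^(3/4)*3^(7/8)*a/6) + (C3*sin(2^(3/4)*3^(7/8)*a/6) + C4*cos(2^(3/4)*3^(7/8)*a/6))*exp(2^(3/4)*3^(7/8)*a/6)


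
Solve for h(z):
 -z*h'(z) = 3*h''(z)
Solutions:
 h(z) = C1 + C2*erf(sqrt(6)*z/6)


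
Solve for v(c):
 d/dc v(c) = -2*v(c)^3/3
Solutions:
 v(c) = -sqrt(6)*sqrt(-1/(C1 - 2*c))/2
 v(c) = sqrt(6)*sqrt(-1/(C1 - 2*c))/2


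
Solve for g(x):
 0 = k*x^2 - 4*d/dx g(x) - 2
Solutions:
 g(x) = C1 + k*x^3/12 - x/2


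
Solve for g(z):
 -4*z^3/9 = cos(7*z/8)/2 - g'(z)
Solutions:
 g(z) = C1 + z^4/9 + 4*sin(7*z/8)/7


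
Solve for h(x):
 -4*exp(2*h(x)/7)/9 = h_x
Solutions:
 h(x) = 7*log(-sqrt(-1/(C1 - 4*x))) - 7*log(2) + 7*log(3) + 7*log(14)/2
 h(x) = 7*log(-1/(C1 - 4*x))/2 - 7*log(2) + 7*log(3) + 7*log(14)/2


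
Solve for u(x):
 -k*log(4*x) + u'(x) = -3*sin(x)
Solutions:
 u(x) = C1 + k*x*(log(x) - 1) + 2*k*x*log(2) + 3*cos(x)


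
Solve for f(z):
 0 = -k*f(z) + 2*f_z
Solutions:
 f(z) = C1*exp(k*z/2)


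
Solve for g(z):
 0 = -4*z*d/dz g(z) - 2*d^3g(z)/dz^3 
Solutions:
 g(z) = C1 + Integral(C2*airyai(-2^(1/3)*z) + C3*airybi(-2^(1/3)*z), z)


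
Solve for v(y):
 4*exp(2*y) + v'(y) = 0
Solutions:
 v(y) = C1 - 2*exp(2*y)


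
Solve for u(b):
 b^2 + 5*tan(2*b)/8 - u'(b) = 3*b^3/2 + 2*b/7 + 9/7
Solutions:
 u(b) = C1 - 3*b^4/8 + b^3/3 - b^2/7 - 9*b/7 - 5*log(cos(2*b))/16


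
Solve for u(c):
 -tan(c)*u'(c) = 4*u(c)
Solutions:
 u(c) = C1/sin(c)^4


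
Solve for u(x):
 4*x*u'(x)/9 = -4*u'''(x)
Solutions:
 u(x) = C1 + Integral(C2*airyai(-3^(1/3)*x/3) + C3*airybi(-3^(1/3)*x/3), x)


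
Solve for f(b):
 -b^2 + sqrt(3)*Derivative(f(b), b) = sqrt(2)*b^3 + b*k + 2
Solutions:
 f(b) = C1 + sqrt(6)*b^4/12 + sqrt(3)*b^3/9 + sqrt(3)*b^2*k/6 + 2*sqrt(3)*b/3


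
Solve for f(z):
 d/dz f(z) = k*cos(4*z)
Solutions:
 f(z) = C1 + k*sin(4*z)/4


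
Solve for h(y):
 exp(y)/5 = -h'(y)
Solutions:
 h(y) = C1 - exp(y)/5


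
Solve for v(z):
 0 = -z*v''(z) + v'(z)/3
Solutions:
 v(z) = C1 + C2*z^(4/3)


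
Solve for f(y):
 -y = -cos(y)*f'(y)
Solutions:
 f(y) = C1 + Integral(y/cos(y), y)


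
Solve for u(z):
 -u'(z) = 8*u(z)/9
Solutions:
 u(z) = C1*exp(-8*z/9)


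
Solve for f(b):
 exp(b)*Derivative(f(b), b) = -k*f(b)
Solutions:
 f(b) = C1*exp(k*exp(-b))


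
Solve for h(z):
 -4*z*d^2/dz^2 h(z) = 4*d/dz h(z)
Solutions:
 h(z) = C1 + C2*log(z)


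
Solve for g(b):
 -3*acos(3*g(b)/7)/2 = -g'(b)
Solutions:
 Integral(1/acos(3*_y/7), (_y, g(b))) = C1 + 3*b/2


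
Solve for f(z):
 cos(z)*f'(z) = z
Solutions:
 f(z) = C1 + Integral(z/cos(z), z)


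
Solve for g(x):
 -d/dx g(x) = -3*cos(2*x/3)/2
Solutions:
 g(x) = C1 + 9*sin(2*x/3)/4


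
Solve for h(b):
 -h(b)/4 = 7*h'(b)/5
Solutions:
 h(b) = C1*exp(-5*b/28)


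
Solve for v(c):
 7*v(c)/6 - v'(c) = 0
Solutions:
 v(c) = C1*exp(7*c/6)


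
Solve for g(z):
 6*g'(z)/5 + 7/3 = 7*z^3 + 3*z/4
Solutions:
 g(z) = C1 + 35*z^4/24 + 5*z^2/16 - 35*z/18


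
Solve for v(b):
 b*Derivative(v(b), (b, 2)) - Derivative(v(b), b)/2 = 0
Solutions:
 v(b) = C1 + C2*b^(3/2)


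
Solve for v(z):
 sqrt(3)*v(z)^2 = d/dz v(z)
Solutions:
 v(z) = -1/(C1 + sqrt(3)*z)


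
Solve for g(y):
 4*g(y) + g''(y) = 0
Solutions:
 g(y) = C1*sin(2*y) + C2*cos(2*y)


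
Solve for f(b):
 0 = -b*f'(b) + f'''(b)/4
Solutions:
 f(b) = C1 + Integral(C2*airyai(2^(2/3)*b) + C3*airybi(2^(2/3)*b), b)


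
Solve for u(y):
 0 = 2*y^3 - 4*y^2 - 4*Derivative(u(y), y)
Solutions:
 u(y) = C1 + y^4/8 - y^3/3


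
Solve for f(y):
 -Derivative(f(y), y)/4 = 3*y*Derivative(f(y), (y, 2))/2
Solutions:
 f(y) = C1 + C2*y^(5/6)


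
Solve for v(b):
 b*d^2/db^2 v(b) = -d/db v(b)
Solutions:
 v(b) = C1 + C2*log(b)


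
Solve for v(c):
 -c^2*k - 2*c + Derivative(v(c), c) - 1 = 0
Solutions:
 v(c) = C1 + c^3*k/3 + c^2 + c


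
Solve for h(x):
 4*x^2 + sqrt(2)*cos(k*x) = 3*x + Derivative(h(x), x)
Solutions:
 h(x) = C1 + 4*x^3/3 - 3*x^2/2 + sqrt(2)*sin(k*x)/k


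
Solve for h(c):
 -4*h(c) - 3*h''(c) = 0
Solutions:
 h(c) = C1*sin(2*sqrt(3)*c/3) + C2*cos(2*sqrt(3)*c/3)


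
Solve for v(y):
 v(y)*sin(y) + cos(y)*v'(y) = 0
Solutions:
 v(y) = C1*cos(y)


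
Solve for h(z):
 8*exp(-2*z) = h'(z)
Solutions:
 h(z) = C1 - 4*exp(-2*z)


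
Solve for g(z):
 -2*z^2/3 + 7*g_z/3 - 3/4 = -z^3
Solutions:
 g(z) = C1 - 3*z^4/28 + 2*z^3/21 + 9*z/28


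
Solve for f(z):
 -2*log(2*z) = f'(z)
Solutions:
 f(z) = C1 - 2*z*log(z) - z*log(4) + 2*z


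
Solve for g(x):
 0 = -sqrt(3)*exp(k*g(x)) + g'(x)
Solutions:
 g(x) = Piecewise((log(-1/(C1*k + sqrt(3)*k*x))/k, Ne(k, 0)), (nan, True))
 g(x) = Piecewise((C1 + sqrt(3)*x, Eq(k, 0)), (nan, True))


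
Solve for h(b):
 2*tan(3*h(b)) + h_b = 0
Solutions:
 h(b) = -asin(C1*exp(-6*b))/3 + pi/3
 h(b) = asin(C1*exp(-6*b))/3


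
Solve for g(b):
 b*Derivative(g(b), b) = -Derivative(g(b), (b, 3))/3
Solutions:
 g(b) = C1 + Integral(C2*airyai(-3^(1/3)*b) + C3*airybi(-3^(1/3)*b), b)


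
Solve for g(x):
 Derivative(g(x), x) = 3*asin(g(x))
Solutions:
 Integral(1/asin(_y), (_y, g(x))) = C1 + 3*x


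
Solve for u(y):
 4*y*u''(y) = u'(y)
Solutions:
 u(y) = C1 + C2*y^(5/4)


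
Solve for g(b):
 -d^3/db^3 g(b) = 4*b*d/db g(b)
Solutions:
 g(b) = C1 + Integral(C2*airyai(-2^(2/3)*b) + C3*airybi(-2^(2/3)*b), b)


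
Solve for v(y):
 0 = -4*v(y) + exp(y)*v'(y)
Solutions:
 v(y) = C1*exp(-4*exp(-y))


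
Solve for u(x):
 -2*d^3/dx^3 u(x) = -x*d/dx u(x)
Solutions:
 u(x) = C1 + Integral(C2*airyai(2^(2/3)*x/2) + C3*airybi(2^(2/3)*x/2), x)


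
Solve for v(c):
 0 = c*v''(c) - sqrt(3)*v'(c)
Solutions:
 v(c) = C1 + C2*c^(1 + sqrt(3))


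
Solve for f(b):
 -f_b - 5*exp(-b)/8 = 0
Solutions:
 f(b) = C1 + 5*exp(-b)/8


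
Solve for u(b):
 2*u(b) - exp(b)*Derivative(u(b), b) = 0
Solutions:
 u(b) = C1*exp(-2*exp(-b))


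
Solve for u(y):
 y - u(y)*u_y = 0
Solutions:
 u(y) = -sqrt(C1 + y^2)
 u(y) = sqrt(C1 + y^2)


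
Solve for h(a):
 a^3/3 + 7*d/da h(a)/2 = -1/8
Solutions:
 h(a) = C1 - a^4/42 - a/28


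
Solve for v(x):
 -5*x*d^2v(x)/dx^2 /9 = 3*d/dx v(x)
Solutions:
 v(x) = C1 + C2/x^(22/5)


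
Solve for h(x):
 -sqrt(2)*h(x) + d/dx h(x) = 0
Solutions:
 h(x) = C1*exp(sqrt(2)*x)


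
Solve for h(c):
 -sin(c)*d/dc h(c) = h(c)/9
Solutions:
 h(c) = C1*(cos(c) + 1)^(1/18)/(cos(c) - 1)^(1/18)


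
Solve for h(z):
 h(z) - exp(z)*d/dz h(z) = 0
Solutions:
 h(z) = C1*exp(-exp(-z))


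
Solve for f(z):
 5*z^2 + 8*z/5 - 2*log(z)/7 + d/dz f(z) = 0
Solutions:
 f(z) = C1 - 5*z^3/3 - 4*z^2/5 + 2*z*log(z)/7 - 2*z/7


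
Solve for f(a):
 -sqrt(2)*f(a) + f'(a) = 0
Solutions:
 f(a) = C1*exp(sqrt(2)*a)


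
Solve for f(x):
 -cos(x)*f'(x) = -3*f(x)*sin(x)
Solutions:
 f(x) = C1/cos(x)^3


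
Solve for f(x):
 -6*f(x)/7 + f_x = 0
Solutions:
 f(x) = C1*exp(6*x/7)


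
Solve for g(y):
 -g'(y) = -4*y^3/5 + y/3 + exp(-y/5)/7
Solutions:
 g(y) = C1 + y^4/5 - y^2/6 + 5*exp(-y/5)/7


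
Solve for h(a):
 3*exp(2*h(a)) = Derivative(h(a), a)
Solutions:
 h(a) = log(-sqrt(-1/(C1 + 3*a))) - log(2)/2
 h(a) = log(-1/(C1 + 3*a))/2 - log(2)/2


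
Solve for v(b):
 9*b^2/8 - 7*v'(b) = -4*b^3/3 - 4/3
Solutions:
 v(b) = C1 + b^4/21 + 3*b^3/56 + 4*b/21


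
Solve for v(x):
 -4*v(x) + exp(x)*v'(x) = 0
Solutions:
 v(x) = C1*exp(-4*exp(-x))


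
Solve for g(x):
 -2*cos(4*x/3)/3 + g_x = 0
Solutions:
 g(x) = C1 + sin(4*x/3)/2


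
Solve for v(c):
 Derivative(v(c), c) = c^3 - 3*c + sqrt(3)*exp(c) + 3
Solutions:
 v(c) = C1 + c^4/4 - 3*c^2/2 + 3*c + sqrt(3)*exp(c)


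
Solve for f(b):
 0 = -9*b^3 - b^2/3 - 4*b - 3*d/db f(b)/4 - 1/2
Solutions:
 f(b) = C1 - 3*b^4 - 4*b^3/27 - 8*b^2/3 - 2*b/3


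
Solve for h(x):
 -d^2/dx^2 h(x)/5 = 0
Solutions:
 h(x) = C1 + C2*x


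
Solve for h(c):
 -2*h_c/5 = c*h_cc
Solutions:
 h(c) = C1 + C2*c^(3/5)


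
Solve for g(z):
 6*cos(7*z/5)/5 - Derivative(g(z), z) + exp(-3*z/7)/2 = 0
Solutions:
 g(z) = C1 + 6*sin(7*z/5)/7 - 7*exp(-3*z/7)/6


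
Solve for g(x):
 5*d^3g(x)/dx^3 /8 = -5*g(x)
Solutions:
 g(x) = C3*exp(-2*x) + (C1*sin(sqrt(3)*x) + C2*cos(sqrt(3)*x))*exp(x)


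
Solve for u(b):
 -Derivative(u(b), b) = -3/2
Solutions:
 u(b) = C1 + 3*b/2


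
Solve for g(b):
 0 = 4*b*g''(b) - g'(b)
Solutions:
 g(b) = C1 + C2*b^(5/4)


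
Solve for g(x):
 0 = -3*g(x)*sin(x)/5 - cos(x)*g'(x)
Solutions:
 g(x) = C1*cos(x)^(3/5)


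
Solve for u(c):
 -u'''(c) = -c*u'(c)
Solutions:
 u(c) = C1 + Integral(C2*airyai(c) + C3*airybi(c), c)


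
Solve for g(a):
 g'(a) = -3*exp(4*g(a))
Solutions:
 g(a) = log(-I*(1/(C1 + 12*a))^(1/4))
 g(a) = log(I*(1/(C1 + 12*a))^(1/4))
 g(a) = log(-(1/(C1 + 12*a))^(1/4))
 g(a) = log(1/(C1 + 12*a))/4


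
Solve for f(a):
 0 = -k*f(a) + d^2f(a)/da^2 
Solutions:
 f(a) = C1*exp(-a*sqrt(k)) + C2*exp(a*sqrt(k))


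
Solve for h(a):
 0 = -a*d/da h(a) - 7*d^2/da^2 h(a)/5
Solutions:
 h(a) = C1 + C2*erf(sqrt(70)*a/14)


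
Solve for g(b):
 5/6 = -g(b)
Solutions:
 g(b) = -5/6


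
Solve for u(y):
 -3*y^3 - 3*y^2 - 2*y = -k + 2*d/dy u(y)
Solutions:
 u(y) = C1 + k*y/2 - 3*y^4/8 - y^3/2 - y^2/2


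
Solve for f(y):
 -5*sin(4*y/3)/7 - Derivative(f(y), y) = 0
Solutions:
 f(y) = C1 + 15*cos(4*y/3)/28


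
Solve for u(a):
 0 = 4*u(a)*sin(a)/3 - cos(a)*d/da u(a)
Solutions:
 u(a) = C1/cos(a)^(4/3)


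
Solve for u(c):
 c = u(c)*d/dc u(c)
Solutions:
 u(c) = -sqrt(C1 + c^2)
 u(c) = sqrt(C1 + c^2)


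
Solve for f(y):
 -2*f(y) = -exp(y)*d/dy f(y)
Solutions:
 f(y) = C1*exp(-2*exp(-y))


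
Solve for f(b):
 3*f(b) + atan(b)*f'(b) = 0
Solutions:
 f(b) = C1*exp(-3*Integral(1/atan(b), b))


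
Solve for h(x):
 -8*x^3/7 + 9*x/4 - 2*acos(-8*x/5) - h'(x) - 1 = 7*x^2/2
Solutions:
 h(x) = C1 - 2*x^4/7 - 7*x^3/6 + 9*x^2/8 - 2*x*acos(-8*x/5) - x - sqrt(25 - 64*x^2)/4


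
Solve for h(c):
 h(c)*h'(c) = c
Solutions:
 h(c) = -sqrt(C1 + c^2)
 h(c) = sqrt(C1 + c^2)


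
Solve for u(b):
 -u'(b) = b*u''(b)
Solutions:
 u(b) = C1 + C2*log(b)


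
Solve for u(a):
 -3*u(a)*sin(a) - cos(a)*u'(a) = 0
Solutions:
 u(a) = C1*cos(a)^3


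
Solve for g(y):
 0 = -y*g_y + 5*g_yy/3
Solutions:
 g(y) = C1 + C2*erfi(sqrt(30)*y/10)


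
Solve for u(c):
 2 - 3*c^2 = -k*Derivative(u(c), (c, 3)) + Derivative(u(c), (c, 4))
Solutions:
 u(c) = C1 + C2*c + C3*c^2 + C4*exp(c*k) + c^5/(20*k) + c^4/(4*k^2) + c^3*(-1/3 + k^(-2))/k


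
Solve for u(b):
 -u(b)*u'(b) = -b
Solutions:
 u(b) = -sqrt(C1 + b^2)
 u(b) = sqrt(C1 + b^2)


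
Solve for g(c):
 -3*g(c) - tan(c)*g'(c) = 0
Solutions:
 g(c) = C1/sin(c)^3


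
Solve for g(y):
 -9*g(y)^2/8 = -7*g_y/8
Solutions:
 g(y) = -7/(C1 + 9*y)


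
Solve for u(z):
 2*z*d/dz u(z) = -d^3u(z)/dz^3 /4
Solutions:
 u(z) = C1 + Integral(C2*airyai(-2*z) + C3*airybi(-2*z), z)


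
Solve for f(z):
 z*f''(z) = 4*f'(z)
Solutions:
 f(z) = C1 + C2*z^5


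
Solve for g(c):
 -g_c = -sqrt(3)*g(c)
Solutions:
 g(c) = C1*exp(sqrt(3)*c)


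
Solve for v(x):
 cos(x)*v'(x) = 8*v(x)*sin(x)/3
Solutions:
 v(x) = C1/cos(x)^(8/3)


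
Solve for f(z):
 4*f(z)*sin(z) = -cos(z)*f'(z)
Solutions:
 f(z) = C1*cos(z)^4


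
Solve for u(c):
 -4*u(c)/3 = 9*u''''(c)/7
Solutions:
 u(c) = (C1*sin(21^(1/4)*c/3) + C2*cos(21^(1/4)*c/3))*exp(-21^(1/4)*c/3) + (C3*sin(21^(1/4)*c/3) + C4*cos(21^(1/4)*c/3))*exp(21^(1/4)*c/3)


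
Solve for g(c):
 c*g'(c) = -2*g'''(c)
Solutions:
 g(c) = C1 + Integral(C2*airyai(-2^(2/3)*c/2) + C3*airybi(-2^(2/3)*c/2), c)


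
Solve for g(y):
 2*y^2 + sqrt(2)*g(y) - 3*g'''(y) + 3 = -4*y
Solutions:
 g(y) = C3*exp(2^(1/6)*3^(2/3)*y/3) - sqrt(2)*y^2 - 2*sqrt(2)*y + (C1*sin(6^(1/6)*y/2) + C2*cos(6^(1/6)*y/2))*exp(-2^(1/6)*3^(2/3)*y/6) - 3*sqrt(2)/2


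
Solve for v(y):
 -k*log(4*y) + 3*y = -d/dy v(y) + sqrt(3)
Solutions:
 v(y) = C1 + k*y*log(y) - k*y + k*y*log(4) - 3*y^2/2 + sqrt(3)*y


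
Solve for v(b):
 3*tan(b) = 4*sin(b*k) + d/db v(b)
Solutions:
 v(b) = C1 - 4*Piecewise((-cos(b*k)/k, Ne(k, 0)), (0, True)) - 3*log(cos(b))


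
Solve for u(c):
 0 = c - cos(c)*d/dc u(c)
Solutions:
 u(c) = C1 + Integral(c/cos(c), c)


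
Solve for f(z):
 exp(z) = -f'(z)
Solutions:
 f(z) = C1 - exp(z)


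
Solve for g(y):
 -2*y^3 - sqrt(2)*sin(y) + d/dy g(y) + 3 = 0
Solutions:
 g(y) = C1 + y^4/2 - 3*y - sqrt(2)*cos(y)


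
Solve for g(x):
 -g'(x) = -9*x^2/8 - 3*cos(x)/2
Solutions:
 g(x) = C1 + 3*x^3/8 + 3*sin(x)/2


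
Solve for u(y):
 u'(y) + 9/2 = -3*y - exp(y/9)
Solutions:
 u(y) = C1 - 3*y^2/2 - 9*y/2 - 9*exp(y/9)


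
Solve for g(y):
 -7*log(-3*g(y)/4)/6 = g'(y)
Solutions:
 6*Integral(1/(log(-_y) - 2*log(2) + log(3)), (_y, g(y)))/7 = C1 - y


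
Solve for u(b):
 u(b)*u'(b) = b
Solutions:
 u(b) = -sqrt(C1 + b^2)
 u(b) = sqrt(C1 + b^2)


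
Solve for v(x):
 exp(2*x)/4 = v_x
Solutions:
 v(x) = C1 + exp(2*x)/8


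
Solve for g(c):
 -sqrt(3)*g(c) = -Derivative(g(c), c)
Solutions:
 g(c) = C1*exp(sqrt(3)*c)


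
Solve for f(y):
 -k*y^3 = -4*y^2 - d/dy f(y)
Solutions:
 f(y) = C1 + k*y^4/4 - 4*y^3/3


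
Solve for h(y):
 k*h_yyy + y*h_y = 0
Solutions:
 h(y) = C1 + Integral(C2*airyai(y*(-1/k)^(1/3)) + C3*airybi(y*(-1/k)^(1/3)), y)


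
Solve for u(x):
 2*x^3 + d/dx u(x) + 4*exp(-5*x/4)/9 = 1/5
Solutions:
 u(x) = C1 - x^4/2 + x/5 + 16*exp(-5*x/4)/45


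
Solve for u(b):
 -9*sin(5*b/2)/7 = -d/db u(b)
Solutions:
 u(b) = C1 - 18*cos(5*b/2)/35


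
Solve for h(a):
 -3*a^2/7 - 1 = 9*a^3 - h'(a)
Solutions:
 h(a) = C1 + 9*a^4/4 + a^3/7 + a


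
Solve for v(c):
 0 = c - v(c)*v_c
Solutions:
 v(c) = -sqrt(C1 + c^2)
 v(c) = sqrt(C1 + c^2)


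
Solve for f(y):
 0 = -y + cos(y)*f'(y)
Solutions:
 f(y) = C1 + Integral(y/cos(y), y)


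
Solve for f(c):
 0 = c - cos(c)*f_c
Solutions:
 f(c) = C1 + Integral(c/cos(c), c)


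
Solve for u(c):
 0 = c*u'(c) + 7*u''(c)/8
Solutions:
 u(c) = C1 + C2*erf(2*sqrt(7)*c/7)


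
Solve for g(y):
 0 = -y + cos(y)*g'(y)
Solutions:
 g(y) = C1 + Integral(y/cos(y), y)


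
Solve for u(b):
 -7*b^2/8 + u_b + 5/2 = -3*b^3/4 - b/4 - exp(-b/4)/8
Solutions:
 u(b) = C1 - 3*b^4/16 + 7*b^3/24 - b^2/8 - 5*b/2 + exp(-b/4)/2


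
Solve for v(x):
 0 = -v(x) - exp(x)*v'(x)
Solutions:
 v(x) = C1*exp(exp(-x))


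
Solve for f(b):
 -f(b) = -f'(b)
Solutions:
 f(b) = C1*exp(b)


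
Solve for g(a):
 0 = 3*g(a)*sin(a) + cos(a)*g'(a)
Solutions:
 g(a) = C1*cos(a)^3


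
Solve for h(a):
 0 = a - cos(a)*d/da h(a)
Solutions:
 h(a) = C1 + Integral(a/cos(a), a)


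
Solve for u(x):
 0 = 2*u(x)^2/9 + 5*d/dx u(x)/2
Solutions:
 u(x) = 45/(C1 + 4*x)


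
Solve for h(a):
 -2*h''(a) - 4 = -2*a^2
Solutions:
 h(a) = C1 + C2*a + a^4/12 - a^2


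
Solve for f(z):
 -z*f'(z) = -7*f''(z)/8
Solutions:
 f(z) = C1 + C2*erfi(2*sqrt(7)*z/7)


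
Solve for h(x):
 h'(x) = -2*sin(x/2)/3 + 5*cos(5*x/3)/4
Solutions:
 h(x) = C1 + 3*sin(5*x/3)/4 + 4*cos(x/2)/3


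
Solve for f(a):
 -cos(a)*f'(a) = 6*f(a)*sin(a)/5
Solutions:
 f(a) = C1*cos(a)^(6/5)


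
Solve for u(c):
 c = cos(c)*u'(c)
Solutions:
 u(c) = C1 + Integral(c/cos(c), c)


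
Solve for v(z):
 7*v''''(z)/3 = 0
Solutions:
 v(z) = C1 + C2*z + C3*z^2 + C4*z^3


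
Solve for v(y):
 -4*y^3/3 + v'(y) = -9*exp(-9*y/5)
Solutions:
 v(y) = C1 + y^4/3 + 5*exp(-9*y/5)


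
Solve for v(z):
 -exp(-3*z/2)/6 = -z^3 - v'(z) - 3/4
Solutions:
 v(z) = C1 - z^4/4 - 3*z/4 - exp(-3*z/2)/9


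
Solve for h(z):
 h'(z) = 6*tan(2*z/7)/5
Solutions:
 h(z) = C1 - 21*log(cos(2*z/7))/5


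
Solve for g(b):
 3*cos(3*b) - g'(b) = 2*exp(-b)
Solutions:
 g(b) = C1 + sin(3*b) + 2*exp(-b)


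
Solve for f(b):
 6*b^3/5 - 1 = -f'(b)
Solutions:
 f(b) = C1 - 3*b^4/10 + b


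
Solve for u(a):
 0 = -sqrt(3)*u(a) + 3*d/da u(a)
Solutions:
 u(a) = C1*exp(sqrt(3)*a/3)


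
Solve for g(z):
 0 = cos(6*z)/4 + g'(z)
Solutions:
 g(z) = C1 - sin(6*z)/24


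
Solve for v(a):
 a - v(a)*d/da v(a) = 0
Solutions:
 v(a) = -sqrt(C1 + a^2)
 v(a) = sqrt(C1 + a^2)


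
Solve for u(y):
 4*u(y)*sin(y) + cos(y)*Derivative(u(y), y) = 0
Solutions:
 u(y) = C1*cos(y)^4


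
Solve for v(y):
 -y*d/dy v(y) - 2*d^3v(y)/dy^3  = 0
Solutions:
 v(y) = C1 + Integral(C2*airyai(-2^(2/3)*y/2) + C3*airybi(-2^(2/3)*y/2), y)


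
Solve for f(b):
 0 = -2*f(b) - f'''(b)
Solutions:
 f(b) = C3*exp(-2^(1/3)*b) + (C1*sin(2^(1/3)*sqrt(3)*b/2) + C2*cos(2^(1/3)*sqrt(3)*b/2))*exp(2^(1/3)*b/2)


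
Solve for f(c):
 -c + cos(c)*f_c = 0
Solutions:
 f(c) = C1 + Integral(c/cos(c), c)


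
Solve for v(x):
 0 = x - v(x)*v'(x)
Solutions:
 v(x) = -sqrt(C1 + x^2)
 v(x) = sqrt(C1 + x^2)


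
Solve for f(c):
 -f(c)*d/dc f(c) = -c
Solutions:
 f(c) = -sqrt(C1 + c^2)
 f(c) = sqrt(C1 + c^2)


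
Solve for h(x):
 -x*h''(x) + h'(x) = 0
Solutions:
 h(x) = C1 + C2*x^2


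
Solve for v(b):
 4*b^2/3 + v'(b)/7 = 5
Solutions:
 v(b) = C1 - 28*b^3/9 + 35*b


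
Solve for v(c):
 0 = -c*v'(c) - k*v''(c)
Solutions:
 v(c) = C1 + C2*sqrt(k)*erf(sqrt(2)*c*sqrt(1/k)/2)


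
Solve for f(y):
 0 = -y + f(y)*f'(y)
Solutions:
 f(y) = -sqrt(C1 + y^2)
 f(y) = sqrt(C1 + y^2)


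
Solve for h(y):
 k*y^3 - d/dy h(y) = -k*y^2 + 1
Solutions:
 h(y) = C1 + k*y^4/4 + k*y^3/3 - y


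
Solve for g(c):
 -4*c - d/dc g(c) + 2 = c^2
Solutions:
 g(c) = C1 - c^3/3 - 2*c^2 + 2*c


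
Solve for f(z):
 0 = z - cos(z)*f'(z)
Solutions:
 f(z) = C1 + Integral(z/cos(z), z)


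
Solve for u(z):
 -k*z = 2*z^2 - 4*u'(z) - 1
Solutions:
 u(z) = C1 + k*z^2/8 + z^3/6 - z/4


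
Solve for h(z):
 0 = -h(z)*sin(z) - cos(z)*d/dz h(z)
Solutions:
 h(z) = C1*cos(z)


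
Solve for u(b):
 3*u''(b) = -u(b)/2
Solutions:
 u(b) = C1*sin(sqrt(6)*b/6) + C2*cos(sqrt(6)*b/6)


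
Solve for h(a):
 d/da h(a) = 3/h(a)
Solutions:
 h(a) = -sqrt(C1 + 6*a)
 h(a) = sqrt(C1 + 6*a)


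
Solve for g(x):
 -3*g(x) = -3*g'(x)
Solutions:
 g(x) = C1*exp(x)


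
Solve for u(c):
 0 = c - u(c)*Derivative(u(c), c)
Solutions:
 u(c) = -sqrt(C1 + c^2)
 u(c) = sqrt(C1 + c^2)


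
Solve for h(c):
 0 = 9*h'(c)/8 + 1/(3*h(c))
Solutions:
 h(c) = -sqrt(C1 - 48*c)/9
 h(c) = sqrt(C1 - 48*c)/9


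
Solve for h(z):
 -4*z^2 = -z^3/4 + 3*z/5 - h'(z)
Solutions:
 h(z) = C1 - z^4/16 + 4*z^3/3 + 3*z^2/10


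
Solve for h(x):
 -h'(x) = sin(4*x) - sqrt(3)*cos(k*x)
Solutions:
 h(x) = C1 + cos(4*x)/4 + sqrt(3)*sin(k*x)/k


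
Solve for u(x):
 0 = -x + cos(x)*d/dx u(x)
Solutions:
 u(x) = C1 + Integral(x/cos(x), x)


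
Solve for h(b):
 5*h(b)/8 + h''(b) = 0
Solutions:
 h(b) = C1*sin(sqrt(10)*b/4) + C2*cos(sqrt(10)*b/4)


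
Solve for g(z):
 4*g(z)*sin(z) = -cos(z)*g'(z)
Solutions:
 g(z) = C1*cos(z)^4


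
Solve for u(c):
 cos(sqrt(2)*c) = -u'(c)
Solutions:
 u(c) = C1 - sqrt(2)*sin(sqrt(2)*c)/2


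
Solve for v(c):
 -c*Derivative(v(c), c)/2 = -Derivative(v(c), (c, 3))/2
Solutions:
 v(c) = C1 + Integral(C2*airyai(c) + C3*airybi(c), c)


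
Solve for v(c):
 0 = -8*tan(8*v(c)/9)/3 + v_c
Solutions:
 v(c) = -9*asin(C1*exp(64*c/27))/8 + 9*pi/8
 v(c) = 9*asin(C1*exp(64*c/27))/8


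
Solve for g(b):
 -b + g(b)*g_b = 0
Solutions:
 g(b) = -sqrt(C1 + b^2)
 g(b) = sqrt(C1 + b^2)


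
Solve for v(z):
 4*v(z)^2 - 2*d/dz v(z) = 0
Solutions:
 v(z) = -1/(C1 + 2*z)


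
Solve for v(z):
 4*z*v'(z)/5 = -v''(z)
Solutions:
 v(z) = C1 + C2*erf(sqrt(10)*z/5)


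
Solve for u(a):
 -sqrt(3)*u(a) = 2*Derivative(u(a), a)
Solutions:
 u(a) = C1*exp(-sqrt(3)*a/2)


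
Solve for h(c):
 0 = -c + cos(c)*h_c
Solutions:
 h(c) = C1 + Integral(c/cos(c), c)


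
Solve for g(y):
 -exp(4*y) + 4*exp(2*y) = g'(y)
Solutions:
 g(y) = C1 - exp(4*y)/4 + 2*exp(2*y)


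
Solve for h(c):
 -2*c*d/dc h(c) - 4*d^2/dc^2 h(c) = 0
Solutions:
 h(c) = C1 + C2*erf(c/2)


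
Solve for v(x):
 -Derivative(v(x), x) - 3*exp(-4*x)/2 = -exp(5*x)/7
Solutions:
 v(x) = C1 + exp(5*x)/35 + 3*exp(-4*x)/8


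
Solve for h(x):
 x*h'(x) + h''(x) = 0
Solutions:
 h(x) = C1 + C2*erf(sqrt(2)*x/2)


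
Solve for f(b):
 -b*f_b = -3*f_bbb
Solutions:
 f(b) = C1 + Integral(C2*airyai(3^(2/3)*b/3) + C3*airybi(3^(2/3)*b/3), b)


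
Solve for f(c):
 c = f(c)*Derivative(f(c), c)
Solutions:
 f(c) = -sqrt(C1 + c^2)
 f(c) = sqrt(C1 + c^2)


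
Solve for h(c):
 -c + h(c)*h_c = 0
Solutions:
 h(c) = -sqrt(C1 + c^2)
 h(c) = sqrt(C1 + c^2)


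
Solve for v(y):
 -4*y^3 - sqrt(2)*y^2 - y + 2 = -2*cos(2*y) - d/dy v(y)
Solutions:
 v(y) = C1 + y^4 + sqrt(2)*y^3/3 + y^2/2 - 2*y - 2*sin(y)*cos(y)


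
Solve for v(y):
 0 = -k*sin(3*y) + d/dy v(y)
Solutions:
 v(y) = C1 - k*cos(3*y)/3


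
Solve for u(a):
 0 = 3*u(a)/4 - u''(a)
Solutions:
 u(a) = C1*exp(-sqrt(3)*a/2) + C2*exp(sqrt(3)*a/2)


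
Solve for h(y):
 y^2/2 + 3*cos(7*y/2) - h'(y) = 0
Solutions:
 h(y) = C1 + y^3/6 + 6*sin(7*y/2)/7


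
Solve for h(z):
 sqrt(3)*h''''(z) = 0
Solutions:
 h(z) = C1 + C2*z + C3*z^2 + C4*z^3


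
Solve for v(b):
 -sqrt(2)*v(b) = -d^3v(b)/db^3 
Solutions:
 v(b) = C3*exp(2^(1/6)*b) + (C1*sin(2^(1/6)*sqrt(3)*b/2) + C2*cos(2^(1/6)*sqrt(3)*b/2))*exp(-2^(1/6)*b/2)


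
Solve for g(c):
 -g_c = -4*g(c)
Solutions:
 g(c) = C1*exp(4*c)


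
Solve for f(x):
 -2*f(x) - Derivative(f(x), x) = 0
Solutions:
 f(x) = C1*exp(-2*x)


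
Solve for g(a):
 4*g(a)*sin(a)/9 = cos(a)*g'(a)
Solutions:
 g(a) = C1/cos(a)^(4/9)


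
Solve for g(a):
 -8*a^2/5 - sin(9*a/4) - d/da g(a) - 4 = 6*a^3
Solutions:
 g(a) = C1 - 3*a^4/2 - 8*a^3/15 - 4*a + 4*cos(9*a/4)/9


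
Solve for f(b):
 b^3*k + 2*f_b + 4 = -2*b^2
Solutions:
 f(b) = C1 - b^4*k/8 - b^3/3 - 2*b


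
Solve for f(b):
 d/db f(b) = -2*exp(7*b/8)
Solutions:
 f(b) = C1 - 16*exp(7*b/8)/7


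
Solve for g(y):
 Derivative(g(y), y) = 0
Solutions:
 g(y) = C1


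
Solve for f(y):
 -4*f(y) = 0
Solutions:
 f(y) = 0


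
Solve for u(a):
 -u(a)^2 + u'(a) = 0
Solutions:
 u(a) = -1/(C1 + a)


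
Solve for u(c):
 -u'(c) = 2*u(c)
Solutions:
 u(c) = C1*exp(-2*c)


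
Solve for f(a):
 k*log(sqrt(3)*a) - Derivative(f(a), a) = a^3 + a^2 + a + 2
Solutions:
 f(a) = C1 - a^4/4 - a^3/3 - a^2/2 + a*k*log(a) - a*k + a*k*log(3)/2 - 2*a


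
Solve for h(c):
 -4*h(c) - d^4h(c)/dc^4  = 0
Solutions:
 h(c) = (C1*sin(c) + C2*cos(c))*exp(-c) + (C3*sin(c) + C4*cos(c))*exp(c)


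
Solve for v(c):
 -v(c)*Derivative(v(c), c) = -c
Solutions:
 v(c) = -sqrt(C1 + c^2)
 v(c) = sqrt(C1 + c^2)


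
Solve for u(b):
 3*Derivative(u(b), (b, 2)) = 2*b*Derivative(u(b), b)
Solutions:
 u(b) = C1 + C2*erfi(sqrt(3)*b/3)


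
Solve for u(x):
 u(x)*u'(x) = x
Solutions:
 u(x) = -sqrt(C1 + x^2)
 u(x) = sqrt(C1 + x^2)


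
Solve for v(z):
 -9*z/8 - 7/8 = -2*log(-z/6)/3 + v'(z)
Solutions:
 v(z) = C1 - 9*z^2/16 + 2*z*log(-z)/3 + z*(-37 - 16*log(6))/24


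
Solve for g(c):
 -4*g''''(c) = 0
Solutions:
 g(c) = C1 + C2*c + C3*c^2 + C4*c^3


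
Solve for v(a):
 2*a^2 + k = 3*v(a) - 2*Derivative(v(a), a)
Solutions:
 v(a) = C1*exp(3*a/2) + 2*a^2/3 + 8*a/9 + k/3 + 16/27


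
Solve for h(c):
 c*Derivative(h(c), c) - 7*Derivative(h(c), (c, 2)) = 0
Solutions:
 h(c) = C1 + C2*erfi(sqrt(14)*c/14)


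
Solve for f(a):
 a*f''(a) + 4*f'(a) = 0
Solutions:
 f(a) = C1 + C2/a^3


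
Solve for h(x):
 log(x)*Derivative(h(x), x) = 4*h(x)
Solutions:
 h(x) = C1*exp(4*li(x))


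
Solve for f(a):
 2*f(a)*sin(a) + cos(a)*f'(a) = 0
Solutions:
 f(a) = C1*cos(a)^2


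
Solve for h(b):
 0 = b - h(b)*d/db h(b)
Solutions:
 h(b) = -sqrt(C1 + b^2)
 h(b) = sqrt(C1 + b^2)


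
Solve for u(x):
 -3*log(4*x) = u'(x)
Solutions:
 u(x) = C1 - 3*x*log(x) - x*log(64) + 3*x


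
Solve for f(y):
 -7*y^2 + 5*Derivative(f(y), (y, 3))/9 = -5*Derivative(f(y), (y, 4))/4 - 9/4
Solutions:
 f(y) = C1 + C2*y + C3*y^2 + C4*exp(-4*y/9) + 21*y^5/100 - 189*y^4/80 + 1647*y^3/80


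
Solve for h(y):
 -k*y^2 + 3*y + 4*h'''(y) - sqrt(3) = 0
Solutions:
 h(y) = C1 + C2*y + C3*y^2 + k*y^5/240 - y^4/32 + sqrt(3)*y^3/24


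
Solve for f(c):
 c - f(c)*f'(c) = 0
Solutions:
 f(c) = -sqrt(C1 + c^2)
 f(c) = sqrt(C1 + c^2)


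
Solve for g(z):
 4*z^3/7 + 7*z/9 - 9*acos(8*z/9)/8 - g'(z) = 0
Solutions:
 g(z) = C1 + z^4/7 + 7*z^2/18 - 9*z*acos(8*z/9)/8 + 9*sqrt(81 - 64*z^2)/64


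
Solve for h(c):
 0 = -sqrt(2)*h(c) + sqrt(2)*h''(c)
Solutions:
 h(c) = C1*exp(-c) + C2*exp(c)


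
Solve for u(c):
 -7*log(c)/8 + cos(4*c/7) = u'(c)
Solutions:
 u(c) = C1 - 7*c*log(c)/8 + 7*c/8 + 7*sin(4*c/7)/4


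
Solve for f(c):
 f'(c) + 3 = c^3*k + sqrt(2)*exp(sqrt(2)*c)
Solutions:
 f(c) = C1 + c^4*k/4 - 3*c + exp(sqrt(2)*c)


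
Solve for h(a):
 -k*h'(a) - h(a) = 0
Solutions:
 h(a) = C1*exp(-a/k)


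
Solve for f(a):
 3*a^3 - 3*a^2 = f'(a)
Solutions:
 f(a) = C1 + 3*a^4/4 - a^3


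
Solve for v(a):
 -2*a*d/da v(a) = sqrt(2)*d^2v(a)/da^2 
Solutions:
 v(a) = C1 + C2*erf(2^(3/4)*a/2)


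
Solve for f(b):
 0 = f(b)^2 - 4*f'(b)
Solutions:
 f(b) = -4/(C1 + b)


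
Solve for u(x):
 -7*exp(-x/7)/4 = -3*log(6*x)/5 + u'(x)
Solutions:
 u(x) = C1 + 3*x*log(x)/5 + 3*x*(-1 + log(6))/5 + 49*exp(-x/7)/4


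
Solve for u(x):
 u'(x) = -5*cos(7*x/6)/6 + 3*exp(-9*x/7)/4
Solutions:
 u(x) = C1 - 5*sin(7*x/6)/7 - 7*exp(-9*x/7)/12


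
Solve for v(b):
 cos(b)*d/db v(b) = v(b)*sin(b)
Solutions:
 v(b) = C1/cos(b)


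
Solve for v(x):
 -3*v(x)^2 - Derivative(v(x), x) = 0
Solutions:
 v(x) = 1/(C1 + 3*x)


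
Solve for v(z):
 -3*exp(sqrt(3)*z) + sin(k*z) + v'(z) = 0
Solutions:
 v(z) = C1 + sqrt(3)*exp(sqrt(3)*z) + cos(k*z)/k


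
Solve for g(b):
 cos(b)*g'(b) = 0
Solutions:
 g(b) = C1


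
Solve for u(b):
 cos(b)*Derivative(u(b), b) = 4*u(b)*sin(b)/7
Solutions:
 u(b) = C1/cos(b)^(4/7)


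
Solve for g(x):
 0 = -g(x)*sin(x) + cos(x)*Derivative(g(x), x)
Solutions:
 g(x) = C1/cos(x)


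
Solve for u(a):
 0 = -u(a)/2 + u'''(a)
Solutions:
 u(a) = C3*exp(2^(2/3)*a/2) + (C1*sin(2^(2/3)*sqrt(3)*a/4) + C2*cos(2^(2/3)*sqrt(3)*a/4))*exp(-2^(2/3)*a/4)


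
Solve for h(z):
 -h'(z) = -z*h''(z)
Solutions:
 h(z) = C1 + C2*z^2


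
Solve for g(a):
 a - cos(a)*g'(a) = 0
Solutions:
 g(a) = C1 + Integral(a/cos(a), a)


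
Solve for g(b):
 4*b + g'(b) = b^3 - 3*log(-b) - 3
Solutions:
 g(b) = C1 + b^4/4 - 2*b^2 - 3*b*log(-b)


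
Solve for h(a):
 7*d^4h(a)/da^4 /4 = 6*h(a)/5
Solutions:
 h(a) = C1*exp(-24^(1/4)*35^(3/4)*a/35) + C2*exp(24^(1/4)*35^(3/4)*a/35) + C3*sin(24^(1/4)*35^(3/4)*a/35) + C4*cos(24^(1/4)*35^(3/4)*a/35)


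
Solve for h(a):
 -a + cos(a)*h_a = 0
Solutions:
 h(a) = C1 + Integral(a/cos(a), a)


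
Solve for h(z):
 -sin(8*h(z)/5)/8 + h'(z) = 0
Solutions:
 -z/8 + 5*log(cos(8*h(z)/5) - 1)/16 - 5*log(cos(8*h(z)/5) + 1)/16 = C1


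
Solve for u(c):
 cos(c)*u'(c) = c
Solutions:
 u(c) = C1 + Integral(c/cos(c), c)


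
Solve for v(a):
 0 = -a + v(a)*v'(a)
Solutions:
 v(a) = -sqrt(C1 + a^2)
 v(a) = sqrt(C1 + a^2)


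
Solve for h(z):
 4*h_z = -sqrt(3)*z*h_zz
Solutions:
 h(z) = C1 + C2*z^(1 - 4*sqrt(3)/3)


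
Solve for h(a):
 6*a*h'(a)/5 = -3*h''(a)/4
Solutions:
 h(a) = C1 + C2*erf(2*sqrt(5)*a/5)


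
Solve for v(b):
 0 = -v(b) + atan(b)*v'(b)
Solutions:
 v(b) = C1*exp(Integral(1/atan(b), b))


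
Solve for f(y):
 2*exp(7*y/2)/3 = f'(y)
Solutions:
 f(y) = C1 + 4*exp(7*y/2)/21


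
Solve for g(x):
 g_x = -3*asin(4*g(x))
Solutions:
 Integral(1/asin(4*_y), (_y, g(x))) = C1 - 3*x


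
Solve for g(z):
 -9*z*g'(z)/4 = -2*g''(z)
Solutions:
 g(z) = C1 + C2*erfi(3*z/4)


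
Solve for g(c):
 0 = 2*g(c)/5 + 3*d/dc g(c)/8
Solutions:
 g(c) = C1*exp(-16*c/15)


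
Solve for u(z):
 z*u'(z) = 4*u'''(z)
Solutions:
 u(z) = C1 + Integral(C2*airyai(2^(1/3)*z/2) + C3*airybi(2^(1/3)*z/2), z)


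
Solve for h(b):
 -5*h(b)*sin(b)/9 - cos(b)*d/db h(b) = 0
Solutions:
 h(b) = C1*cos(b)^(5/9)


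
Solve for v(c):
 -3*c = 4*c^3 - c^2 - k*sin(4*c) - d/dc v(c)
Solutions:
 v(c) = C1 + c^4 - c^3/3 + 3*c^2/2 + k*cos(4*c)/4


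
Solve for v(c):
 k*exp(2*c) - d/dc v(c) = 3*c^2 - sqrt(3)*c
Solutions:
 v(c) = C1 - c^3 + sqrt(3)*c^2/2 + k*exp(2*c)/2


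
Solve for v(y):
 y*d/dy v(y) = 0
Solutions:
 v(y) = C1


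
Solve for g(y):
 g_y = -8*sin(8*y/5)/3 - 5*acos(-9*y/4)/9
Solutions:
 g(y) = C1 - 5*y*acos(-9*y/4)/9 - 5*sqrt(16 - 81*y^2)/81 + 5*cos(8*y/5)/3


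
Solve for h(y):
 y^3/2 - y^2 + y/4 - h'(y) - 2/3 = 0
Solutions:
 h(y) = C1 + y^4/8 - y^3/3 + y^2/8 - 2*y/3


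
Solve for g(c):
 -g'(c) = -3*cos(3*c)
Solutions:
 g(c) = C1 + sin(3*c)


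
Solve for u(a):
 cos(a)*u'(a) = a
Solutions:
 u(a) = C1 + Integral(a/cos(a), a)


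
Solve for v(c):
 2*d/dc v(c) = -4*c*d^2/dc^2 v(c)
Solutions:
 v(c) = C1 + C2*sqrt(c)


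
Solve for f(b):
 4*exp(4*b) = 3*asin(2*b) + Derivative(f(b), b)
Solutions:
 f(b) = C1 - 3*b*asin(2*b) - 3*sqrt(1 - 4*b^2)/2 + exp(4*b)


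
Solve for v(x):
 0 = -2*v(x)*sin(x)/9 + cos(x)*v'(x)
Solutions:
 v(x) = C1/cos(x)^(2/9)


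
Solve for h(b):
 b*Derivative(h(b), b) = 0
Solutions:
 h(b) = C1


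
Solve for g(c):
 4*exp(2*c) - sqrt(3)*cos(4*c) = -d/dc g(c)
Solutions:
 g(c) = C1 - 2*exp(2*c) + sqrt(3)*sin(4*c)/4


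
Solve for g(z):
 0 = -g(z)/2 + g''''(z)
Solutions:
 g(z) = C1*exp(-2^(3/4)*z/2) + C2*exp(2^(3/4)*z/2) + C3*sin(2^(3/4)*z/2) + C4*cos(2^(3/4)*z/2)


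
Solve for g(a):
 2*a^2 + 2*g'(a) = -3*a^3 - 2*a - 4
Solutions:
 g(a) = C1 - 3*a^4/8 - a^3/3 - a^2/2 - 2*a


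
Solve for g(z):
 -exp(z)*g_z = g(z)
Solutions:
 g(z) = C1*exp(exp(-z))


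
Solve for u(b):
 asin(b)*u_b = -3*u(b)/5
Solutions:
 u(b) = C1*exp(-3*Integral(1/asin(b), b)/5)


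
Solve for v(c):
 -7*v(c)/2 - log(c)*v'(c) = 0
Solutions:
 v(c) = C1*exp(-7*li(c)/2)


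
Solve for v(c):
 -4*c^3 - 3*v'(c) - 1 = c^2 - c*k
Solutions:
 v(c) = C1 - c^4/3 - c^3/9 + c^2*k/6 - c/3


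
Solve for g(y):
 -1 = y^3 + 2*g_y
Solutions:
 g(y) = C1 - y^4/8 - y/2


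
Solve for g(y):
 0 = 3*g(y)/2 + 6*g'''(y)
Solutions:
 g(y) = C3*exp(-2^(1/3)*y/2) + (C1*sin(2^(1/3)*sqrt(3)*y/4) + C2*cos(2^(1/3)*sqrt(3)*y/4))*exp(2^(1/3)*y/4)


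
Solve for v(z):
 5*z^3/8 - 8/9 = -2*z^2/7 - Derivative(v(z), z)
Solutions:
 v(z) = C1 - 5*z^4/32 - 2*z^3/21 + 8*z/9


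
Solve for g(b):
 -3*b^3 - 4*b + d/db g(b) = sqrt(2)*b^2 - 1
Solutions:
 g(b) = C1 + 3*b^4/4 + sqrt(2)*b^3/3 + 2*b^2 - b


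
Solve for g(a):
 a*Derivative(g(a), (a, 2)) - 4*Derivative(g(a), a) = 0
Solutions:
 g(a) = C1 + C2*a^5


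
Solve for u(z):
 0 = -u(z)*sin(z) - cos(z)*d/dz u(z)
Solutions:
 u(z) = C1*cos(z)


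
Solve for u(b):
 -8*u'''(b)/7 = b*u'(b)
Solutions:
 u(b) = C1 + Integral(C2*airyai(-7^(1/3)*b/2) + C3*airybi(-7^(1/3)*b/2), b)


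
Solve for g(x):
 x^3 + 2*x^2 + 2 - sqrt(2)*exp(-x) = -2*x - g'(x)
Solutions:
 g(x) = C1 - x^4/4 - 2*x^3/3 - x^2 - 2*x - sqrt(2)*exp(-x)


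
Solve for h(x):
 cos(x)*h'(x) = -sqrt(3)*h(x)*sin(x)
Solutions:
 h(x) = C1*cos(x)^(sqrt(3))


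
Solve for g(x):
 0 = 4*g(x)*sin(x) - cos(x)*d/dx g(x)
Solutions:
 g(x) = C1/cos(x)^4


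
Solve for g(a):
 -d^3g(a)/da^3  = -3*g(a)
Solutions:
 g(a) = C3*exp(3^(1/3)*a) + (C1*sin(3^(5/6)*a/2) + C2*cos(3^(5/6)*a/2))*exp(-3^(1/3)*a/2)


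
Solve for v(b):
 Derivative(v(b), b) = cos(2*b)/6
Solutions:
 v(b) = C1 + sin(2*b)/12


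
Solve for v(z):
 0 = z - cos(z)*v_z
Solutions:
 v(z) = C1 + Integral(z/cos(z), z)


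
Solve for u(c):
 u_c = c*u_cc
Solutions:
 u(c) = C1 + C2*c^2


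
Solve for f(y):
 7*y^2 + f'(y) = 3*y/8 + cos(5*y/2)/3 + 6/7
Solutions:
 f(y) = C1 - 7*y^3/3 + 3*y^2/16 + 6*y/7 + 2*sin(5*y/2)/15


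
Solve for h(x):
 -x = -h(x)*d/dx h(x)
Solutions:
 h(x) = -sqrt(C1 + x^2)
 h(x) = sqrt(C1 + x^2)


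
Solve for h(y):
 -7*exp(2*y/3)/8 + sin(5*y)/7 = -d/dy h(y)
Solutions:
 h(y) = C1 + 21*exp(2*y/3)/16 + cos(5*y)/35


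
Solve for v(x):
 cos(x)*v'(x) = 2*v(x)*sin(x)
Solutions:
 v(x) = C1/cos(x)^2


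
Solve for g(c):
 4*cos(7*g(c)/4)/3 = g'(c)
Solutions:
 -4*c/3 - 2*log(sin(7*g(c)/4) - 1)/7 + 2*log(sin(7*g(c)/4) + 1)/7 = C1


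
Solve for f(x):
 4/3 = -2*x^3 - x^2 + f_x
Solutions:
 f(x) = C1 + x^4/2 + x^3/3 + 4*x/3


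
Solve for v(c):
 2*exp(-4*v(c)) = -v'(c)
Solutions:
 v(c) = log(-I*(C1 - 8*c)^(1/4))
 v(c) = log(I*(C1 - 8*c)^(1/4))
 v(c) = log(-(C1 - 8*c)^(1/4))
 v(c) = log(C1 - 8*c)/4


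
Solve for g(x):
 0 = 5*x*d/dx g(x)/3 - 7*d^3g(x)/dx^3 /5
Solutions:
 g(x) = C1 + Integral(C2*airyai(105^(2/3)*x/21) + C3*airybi(105^(2/3)*x/21), x)


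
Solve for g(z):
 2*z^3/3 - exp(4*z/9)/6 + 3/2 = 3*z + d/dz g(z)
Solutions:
 g(z) = C1 + z^4/6 - 3*z^2/2 + 3*z/2 - 3*exp(4*z/9)/8


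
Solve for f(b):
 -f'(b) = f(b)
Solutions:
 f(b) = C1*exp(-b)


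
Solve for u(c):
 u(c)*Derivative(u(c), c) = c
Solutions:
 u(c) = -sqrt(C1 + c^2)
 u(c) = sqrt(C1 + c^2)


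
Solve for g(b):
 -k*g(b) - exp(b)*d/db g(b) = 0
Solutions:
 g(b) = C1*exp(k*exp(-b))


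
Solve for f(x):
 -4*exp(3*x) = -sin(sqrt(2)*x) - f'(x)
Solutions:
 f(x) = C1 + 4*exp(3*x)/3 + sqrt(2)*cos(sqrt(2)*x)/2


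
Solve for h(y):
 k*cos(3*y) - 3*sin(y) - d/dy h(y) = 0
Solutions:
 h(y) = C1 + k*sin(3*y)/3 + 3*cos(y)


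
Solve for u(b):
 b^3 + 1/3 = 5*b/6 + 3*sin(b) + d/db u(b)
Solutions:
 u(b) = C1 + b^4/4 - 5*b^2/12 + b/3 + 3*cos(b)
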